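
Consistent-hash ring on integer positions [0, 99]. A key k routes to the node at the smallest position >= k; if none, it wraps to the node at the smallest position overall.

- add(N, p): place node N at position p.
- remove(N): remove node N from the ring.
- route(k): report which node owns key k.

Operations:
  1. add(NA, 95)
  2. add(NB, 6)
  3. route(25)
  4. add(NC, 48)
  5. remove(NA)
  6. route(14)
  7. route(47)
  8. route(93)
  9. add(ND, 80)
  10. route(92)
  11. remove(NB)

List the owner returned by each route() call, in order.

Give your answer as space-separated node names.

Op 1: add NA@95 -> ring=[95:NA]
Op 2: add NB@6 -> ring=[6:NB,95:NA]
Op 3: route key 25: smallest pos >= 25 is 95 -> NA
Op 4: add NC@48 -> ring=[6:NB,48:NC,95:NA]
Op 5: remove NA -> ring=[6:NB,48:NC]
Op 6: route key 14: smallest pos >= 14 is 48 -> NC
Op 7: route key 47: smallest pos >= 47 is 48 -> NC
Op 8: route key 93: none >= 93, wrap to smallest pos 6 -> NB
Op 9: add ND@80 -> ring=[6:NB,48:NC,80:ND]
Op 10: route key 92: none >= 92, wrap to smallest pos 6 -> NB
Op 11: remove NB -> ring=[48:NC,80:ND]

Answer: NA NC NC NB NB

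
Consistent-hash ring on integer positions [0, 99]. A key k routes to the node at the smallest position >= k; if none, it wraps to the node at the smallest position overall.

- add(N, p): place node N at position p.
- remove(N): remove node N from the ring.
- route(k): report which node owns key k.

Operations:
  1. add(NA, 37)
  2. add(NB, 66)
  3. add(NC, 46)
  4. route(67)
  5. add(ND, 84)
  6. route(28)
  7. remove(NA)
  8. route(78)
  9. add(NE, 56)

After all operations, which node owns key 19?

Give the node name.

Answer: NC

Derivation:
Op 1: add NA@37 -> ring=[37:NA]
Op 2: add NB@66 -> ring=[37:NA,66:NB]
Op 3: add NC@46 -> ring=[37:NA,46:NC,66:NB]
Op 4: route key 67: none >= 67, wrap to smallest pos 37 -> NA
Op 5: add ND@84 -> ring=[37:NA,46:NC,66:NB,84:ND]
Op 6: route key 28: smallest pos >= 28 is 37 -> NA
Op 7: remove NA -> ring=[46:NC,66:NB,84:ND]
Op 8: route key 78: smallest pos >= 78 is 84 -> ND
Op 9: add NE@56 -> ring=[46:NC,56:NE,66:NB,84:ND]
Final route key 19: smallest pos >= 19 is 46 -> NC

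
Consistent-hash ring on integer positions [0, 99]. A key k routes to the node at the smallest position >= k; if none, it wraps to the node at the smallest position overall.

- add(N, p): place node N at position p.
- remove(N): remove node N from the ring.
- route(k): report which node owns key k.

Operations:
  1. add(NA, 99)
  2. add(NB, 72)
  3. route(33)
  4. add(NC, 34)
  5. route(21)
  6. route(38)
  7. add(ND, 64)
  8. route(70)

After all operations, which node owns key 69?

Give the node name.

Answer: NB

Derivation:
Op 1: add NA@99 -> ring=[99:NA]
Op 2: add NB@72 -> ring=[72:NB,99:NA]
Op 3: route key 33: smallest pos >= 33 is 72 -> NB
Op 4: add NC@34 -> ring=[34:NC,72:NB,99:NA]
Op 5: route key 21: smallest pos >= 21 is 34 -> NC
Op 6: route key 38: smallest pos >= 38 is 72 -> NB
Op 7: add ND@64 -> ring=[34:NC,64:ND,72:NB,99:NA]
Op 8: route key 70: smallest pos >= 70 is 72 -> NB
Final route key 69: smallest pos >= 69 is 72 -> NB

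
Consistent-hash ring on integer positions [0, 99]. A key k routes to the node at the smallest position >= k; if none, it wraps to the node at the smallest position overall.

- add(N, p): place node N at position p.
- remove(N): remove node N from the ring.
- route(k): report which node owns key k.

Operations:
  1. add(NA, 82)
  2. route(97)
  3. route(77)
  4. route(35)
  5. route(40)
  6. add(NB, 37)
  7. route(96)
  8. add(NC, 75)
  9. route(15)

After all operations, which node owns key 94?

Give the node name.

Op 1: add NA@82 -> ring=[82:NA]
Op 2: route key 97: none >= 97, wrap to smallest pos 82 -> NA
Op 3: route key 77: smallest pos >= 77 is 82 -> NA
Op 4: route key 35: smallest pos >= 35 is 82 -> NA
Op 5: route key 40: smallest pos >= 40 is 82 -> NA
Op 6: add NB@37 -> ring=[37:NB,82:NA]
Op 7: route key 96: none >= 96, wrap to smallest pos 37 -> NB
Op 8: add NC@75 -> ring=[37:NB,75:NC,82:NA]
Op 9: route key 15: smallest pos >= 15 is 37 -> NB
Final route key 94: none >= 94, wrap to smallest pos 37 -> NB

Answer: NB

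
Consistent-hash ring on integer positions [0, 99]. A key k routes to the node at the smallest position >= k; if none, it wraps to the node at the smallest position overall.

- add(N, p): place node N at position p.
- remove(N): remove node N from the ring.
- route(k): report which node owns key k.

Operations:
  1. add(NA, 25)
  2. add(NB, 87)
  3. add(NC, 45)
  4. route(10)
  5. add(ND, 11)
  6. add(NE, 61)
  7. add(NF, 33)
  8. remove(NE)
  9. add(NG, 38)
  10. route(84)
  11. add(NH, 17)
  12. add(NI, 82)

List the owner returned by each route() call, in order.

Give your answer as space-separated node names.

Answer: NA NB

Derivation:
Op 1: add NA@25 -> ring=[25:NA]
Op 2: add NB@87 -> ring=[25:NA,87:NB]
Op 3: add NC@45 -> ring=[25:NA,45:NC,87:NB]
Op 4: route key 10: smallest pos >= 10 is 25 -> NA
Op 5: add ND@11 -> ring=[11:ND,25:NA,45:NC,87:NB]
Op 6: add NE@61 -> ring=[11:ND,25:NA,45:NC,61:NE,87:NB]
Op 7: add NF@33 -> ring=[11:ND,25:NA,33:NF,45:NC,61:NE,87:NB]
Op 8: remove NE -> ring=[11:ND,25:NA,33:NF,45:NC,87:NB]
Op 9: add NG@38 -> ring=[11:ND,25:NA,33:NF,38:NG,45:NC,87:NB]
Op 10: route key 84: smallest pos >= 84 is 87 -> NB
Op 11: add NH@17 -> ring=[11:ND,17:NH,25:NA,33:NF,38:NG,45:NC,87:NB]
Op 12: add NI@82 -> ring=[11:ND,17:NH,25:NA,33:NF,38:NG,45:NC,82:NI,87:NB]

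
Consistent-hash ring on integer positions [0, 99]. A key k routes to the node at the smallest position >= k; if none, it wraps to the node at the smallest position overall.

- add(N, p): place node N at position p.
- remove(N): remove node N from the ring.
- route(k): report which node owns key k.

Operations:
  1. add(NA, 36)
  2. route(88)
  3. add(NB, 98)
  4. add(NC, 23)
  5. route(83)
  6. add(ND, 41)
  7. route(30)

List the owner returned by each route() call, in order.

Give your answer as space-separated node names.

Op 1: add NA@36 -> ring=[36:NA]
Op 2: route key 88: none >= 88, wrap to smallest pos 36 -> NA
Op 3: add NB@98 -> ring=[36:NA,98:NB]
Op 4: add NC@23 -> ring=[23:NC,36:NA,98:NB]
Op 5: route key 83: smallest pos >= 83 is 98 -> NB
Op 6: add ND@41 -> ring=[23:NC,36:NA,41:ND,98:NB]
Op 7: route key 30: smallest pos >= 30 is 36 -> NA

Answer: NA NB NA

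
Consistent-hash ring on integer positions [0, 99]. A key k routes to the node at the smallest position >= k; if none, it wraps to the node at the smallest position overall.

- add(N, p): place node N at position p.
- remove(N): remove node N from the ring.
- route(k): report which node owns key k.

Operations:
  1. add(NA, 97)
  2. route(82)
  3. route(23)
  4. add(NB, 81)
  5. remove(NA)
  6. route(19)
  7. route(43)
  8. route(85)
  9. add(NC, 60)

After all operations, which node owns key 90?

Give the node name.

Op 1: add NA@97 -> ring=[97:NA]
Op 2: route key 82: smallest pos >= 82 is 97 -> NA
Op 3: route key 23: smallest pos >= 23 is 97 -> NA
Op 4: add NB@81 -> ring=[81:NB,97:NA]
Op 5: remove NA -> ring=[81:NB]
Op 6: route key 19: smallest pos >= 19 is 81 -> NB
Op 7: route key 43: smallest pos >= 43 is 81 -> NB
Op 8: route key 85: none >= 85, wrap to smallest pos 81 -> NB
Op 9: add NC@60 -> ring=[60:NC,81:NB]
Final route key 90: none >= 90, wrap to smallest pos 60 -> NC

Answer: NC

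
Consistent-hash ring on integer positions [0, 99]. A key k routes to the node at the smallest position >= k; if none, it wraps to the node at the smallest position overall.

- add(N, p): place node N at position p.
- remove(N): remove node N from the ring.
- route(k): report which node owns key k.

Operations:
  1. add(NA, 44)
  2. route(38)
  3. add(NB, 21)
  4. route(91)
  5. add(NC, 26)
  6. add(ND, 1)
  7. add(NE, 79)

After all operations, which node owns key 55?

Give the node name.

Answer: NE

Derivation:
Op 1: add NA@44 -> ring=[44:NA]
Op 2: route key 38: smallest pos >= 38 is 44 -> NA
Op 3: add NB@21 -> ring=[21:NB,44:NA]
Op 4: route key 91: none >= 91, wrap to smallest pos 21 -> NB
Op 5: add NC@26 -> ring=[21:NB,26:NC,44:NA]
Op 6: add ND@1 -> ring=[1:ND,21:NB,26:NC,44:NA]
Op 7: add NE@79 -> ring=[1:ND,21:NB,26:NC,44:NA,79:NE]
Final route key 55: smallest pos >= 55 is 79 -> NE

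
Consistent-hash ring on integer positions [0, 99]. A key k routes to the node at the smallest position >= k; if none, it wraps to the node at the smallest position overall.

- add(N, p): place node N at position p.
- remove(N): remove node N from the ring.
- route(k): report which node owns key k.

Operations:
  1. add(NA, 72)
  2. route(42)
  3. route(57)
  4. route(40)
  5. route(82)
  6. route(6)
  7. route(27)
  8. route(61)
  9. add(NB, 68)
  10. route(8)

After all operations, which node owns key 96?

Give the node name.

Answer: NB

Derivation:
Op 1: add NA@72 -> ring=[72:NA]
Op 2: route key 42: smallest pos >= 42 is 72 -> NA
Op 3: route key 57: smallest pos >= 57 is 72 -> NA
Op 4: route key 40: smallest pos >= 40 is 72 -> NA
Op 5: route key 82: none >= 82, wrap to smallest pos 72 -> NA
Op 6: route key 6: smallest pos >= 6 is 72 -> NA
Op 7: route key 27: smallest pos >= 27 is 72 -> NA
Op 8: route key 61: smallest pos >= 61 is 72 -> NA
Op 9: add NB@68 -> ring=[68:NB,72:NA]
Op 10: route key 8: smallest pos >= 8 is 68 -> NB
Final route key 96: none >= 96, wrap to smallest pos 68 -> NB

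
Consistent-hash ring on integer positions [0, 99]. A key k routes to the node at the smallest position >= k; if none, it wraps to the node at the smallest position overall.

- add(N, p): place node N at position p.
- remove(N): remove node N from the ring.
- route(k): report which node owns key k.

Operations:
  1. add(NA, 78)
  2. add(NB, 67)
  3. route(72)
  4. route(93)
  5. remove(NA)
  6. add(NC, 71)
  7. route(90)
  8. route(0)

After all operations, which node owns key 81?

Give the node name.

Op 1: add NA@78 -> ring=[78:NA]
Op 2: add NB@67 -> ring=[67:NB,78:NA]
Op 3: route key 72: smallest pos >= 72 is 78 -> NA
Op 4: route key 93: none >= 93, wrap to smallest pos 67 -> NB
Op 5: remove NA -> ring=[67:NB]
Op 6: add NC@71 -> ring=[67:NB,71:NC]
Op 7: route key 90: none >= 90, wrap to smallest pos 67 -> NB
Op 8: route key 0: smallest pos >= 0 is 67 -> NB
Final route key 81: none >= 81, wrap to smallest pos 67 -> NB

Answer: NB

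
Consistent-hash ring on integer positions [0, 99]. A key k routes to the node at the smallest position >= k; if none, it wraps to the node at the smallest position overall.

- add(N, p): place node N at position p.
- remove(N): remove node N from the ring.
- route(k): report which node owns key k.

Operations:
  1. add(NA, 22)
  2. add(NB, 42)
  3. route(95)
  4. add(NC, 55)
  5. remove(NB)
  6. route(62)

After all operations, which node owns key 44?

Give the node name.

Op 1: add NA@22 -> ring=[22:NA]
Op 2: add NB@42 -> ring=[22:NA,42:NB]
Op 3: route key 95: none >= 95, wrap to smallest pos 22 -> NA
Op 4: add NC@55 -> ring=[22:NA,42:NB,55:NC]
Op 5: remove NB -> ring=[22:NA,55:NC]
Op 6: route key 62: none >= 62, wrap to smallest pos 22 -> NA
Final route key 44: smallest pos >= 44 is 55 -> NC

Answer: NC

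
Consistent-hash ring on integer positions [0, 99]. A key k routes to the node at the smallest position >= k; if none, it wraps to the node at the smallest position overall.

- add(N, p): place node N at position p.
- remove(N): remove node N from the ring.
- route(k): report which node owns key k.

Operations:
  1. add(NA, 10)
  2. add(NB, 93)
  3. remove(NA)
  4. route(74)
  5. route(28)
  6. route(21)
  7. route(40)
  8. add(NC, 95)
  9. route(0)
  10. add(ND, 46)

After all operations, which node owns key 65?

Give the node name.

Answer: NB

Derivation:
Op 1: add NA@10 -> ring=[10:NA]
Op 2: add NB@93 -> ring=[10:NA,93:NB]
Op 3: remove NA -> ring=[93:NB]
Op 4: route key 74: smallest pos >= 74 is 93 -> NB
Op 5: route key 28: smallest pos >= 28 is 93 -> NB
Op 6: route key 21: smallest pos >= 21 is 93 -> NB
Op 7: route key 40: smallest pos >= 40 is 93 -> NB
Op 8: add NC@95 -> ring=[93:NB,95:NC]
Op 9: route key 0: smallest pos >= 0 is 93 -> NB
Op 10: add ND@46 -> ring=[46:ND,93:NB,95:NC]
Final route key 65: smallest pos >= 65 is 93 -> NB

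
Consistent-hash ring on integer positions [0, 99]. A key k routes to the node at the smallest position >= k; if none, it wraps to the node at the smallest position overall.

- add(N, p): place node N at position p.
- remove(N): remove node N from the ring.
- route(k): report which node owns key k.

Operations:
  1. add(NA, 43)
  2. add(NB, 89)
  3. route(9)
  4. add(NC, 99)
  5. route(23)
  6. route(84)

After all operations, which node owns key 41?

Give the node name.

Op 1: add NA@43 -> ring=[43:NA]
Op 2: add NB@89 -> ring=[43:NA,89:NB]
Op 3: route key 9: smallest pos >= 9 is 43 -> NA
Op 4: add NC@99 -> ring=[43:NA,89:NB,99:NC]
Op 5: route key 23: smallest pos >= 23 is 43 -> NA
Op 6: route key 84: smallest pos >= 84 is 89 -> NB
Final route key 41: smallest pos >= 41 is 43 -> NA

Answer: NA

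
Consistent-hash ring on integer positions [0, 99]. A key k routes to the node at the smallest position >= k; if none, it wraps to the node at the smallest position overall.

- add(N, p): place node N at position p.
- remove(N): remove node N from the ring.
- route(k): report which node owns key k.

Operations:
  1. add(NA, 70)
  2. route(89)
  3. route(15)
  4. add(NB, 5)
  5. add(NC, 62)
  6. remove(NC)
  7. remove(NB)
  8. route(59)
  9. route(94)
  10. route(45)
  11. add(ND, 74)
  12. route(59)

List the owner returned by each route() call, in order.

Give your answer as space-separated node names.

Op 1: add NA@70 -> ring=[70:NA]
Op 2: route key 89: none >= 89, wrap to smallest pos 70 -> NA
Op 3: route key 15: smallest pos >= 15 is 70 -> NA
Op 4: add NB@5 -> ring=[5:NB,70:NA]
Op 5: add NC@62 -> ring=[5:NB,62:NC,70:NA]
Op 6: remove NC -> ring=[5:NB,70:NA]
Op 7: remove NB -> ring=[70:NA]
Op 8: route key 59: smallest pos >= 59 is 70 -> NA
Op 9: route key 94: none >= 94, wrap to smallest pos 70 -> NA
Op 10: route key 45: smallest pos >= 45 is 70 -> NA
Op 11: add ND@74 -> ring=[70:NA,74:ND]
Op 12: route key 59: smallest pos >= 59 is 70 -> NA

Answer: NA NA NA NA NA NA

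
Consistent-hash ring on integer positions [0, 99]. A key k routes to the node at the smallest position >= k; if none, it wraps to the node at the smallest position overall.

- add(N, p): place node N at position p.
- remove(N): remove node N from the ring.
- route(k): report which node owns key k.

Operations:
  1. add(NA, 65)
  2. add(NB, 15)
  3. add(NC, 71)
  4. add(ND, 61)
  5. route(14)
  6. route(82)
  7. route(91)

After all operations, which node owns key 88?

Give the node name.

Op 1: add NA@65 -> ring=[65:NA]
Op 2: add NB@15 -> ring=[15:NB,65:NA]
Op 3: add NC@71 -> ring=[15:NB,65:NA,71:NC]
Op 4: add ND@61 -> ring=[15:NB,61:ND,65:NA,71:NC]
Op 5: route key 14: smallest pos >= 14 is 15 -> NB
Op 6: route key 82: none >= 82, wrap to smallest pos 15 -> NB
Op 7: route key 91: none >= 91, wrap to smallest pos 15 -> NB
Final route key 88: none >= 88, wrap to smallest pos 15 -> NB

Answer: NB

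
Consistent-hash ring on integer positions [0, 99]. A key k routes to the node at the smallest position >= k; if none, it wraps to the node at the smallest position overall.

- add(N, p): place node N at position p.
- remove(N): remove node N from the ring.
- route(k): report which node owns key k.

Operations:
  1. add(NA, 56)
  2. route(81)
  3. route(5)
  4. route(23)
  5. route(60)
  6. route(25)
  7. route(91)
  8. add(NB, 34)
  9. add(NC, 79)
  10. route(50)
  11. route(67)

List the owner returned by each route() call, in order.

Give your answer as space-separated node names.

Answer: NA NA NA NA NA NA NA NC

Derivation:
Op 1: add NA@56 -> ring=[56:NA]
Op 2: route key 81: none >= 81, wrap to smallest pos 56 -> NA
Op 3: route key 5: smallest pos >= 5 is 56 -> NA
Op 4: route key 23: smallest pos >= 23 is 56 -> NA
Op 5: route key 60: none >= 60, wrap to smallest pos 56 -> NA
Op 6: route key 25: smallest pos >= 25 is 56 -> NA
Op 7: route key 91: none >= 91, wrap to smallest pos 56 -> NA
Op 8: add NB@34 -> ring=[34:NB,56:NA]
Op 9: add NC@79 -> ring=[34:NB,56:NA,79:NC]
Op 10: route key 50: smallest pos >= 50 is 56 -> NA
Op 11: route key 67: smallest pos >= 67 is 79 -> NC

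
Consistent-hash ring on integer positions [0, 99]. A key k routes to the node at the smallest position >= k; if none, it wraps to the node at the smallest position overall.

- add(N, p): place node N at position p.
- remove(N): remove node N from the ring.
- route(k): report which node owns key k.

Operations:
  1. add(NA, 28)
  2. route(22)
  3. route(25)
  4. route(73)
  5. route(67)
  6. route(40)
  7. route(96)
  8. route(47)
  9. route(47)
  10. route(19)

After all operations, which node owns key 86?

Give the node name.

Op 1: add NA@28 -> ring=[28:NA]
Op 2: route key 22: smallest pos >= 22 is 28 -> NA
Op 3: route key 25: smallest pos >= 25 is 28 -> NA
Op 4: route key 73: none >= 73, wrap to smallest pos 28 -> NA
Op 5: route key 67: none >= 67, wrap to smallest pos 28 -> NA
Op 6: route key 40: none >= 40, wrap to smallest pos 28 -> NA
Op 7: route key 96: none >= 96, wrap to smallest pos 28 -> NA
Op 8: route key 47: none >= 47, wrap to smallest pos 28 -> NA
Op 9: route key 47: none >= 47, wrap to smallest pos 28 -> NA
Op 10: route key 19: smallest pos >= 19 is 28 -> NA
Final route key 86: none >= 86, wrap to smallest pos 28 -> NA

Answer: NA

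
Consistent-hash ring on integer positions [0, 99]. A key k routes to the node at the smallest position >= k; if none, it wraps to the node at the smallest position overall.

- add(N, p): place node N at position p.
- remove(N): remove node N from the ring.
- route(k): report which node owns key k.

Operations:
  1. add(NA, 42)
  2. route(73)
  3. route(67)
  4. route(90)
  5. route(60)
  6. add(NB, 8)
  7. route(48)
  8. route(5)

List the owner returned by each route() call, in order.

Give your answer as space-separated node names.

Answer: NA NA NA NA NB NB

Derivation:
Op 1: add NA@42 -> ring=[42:NA]
Op 2: route key 73: none >= 73, wrap to smallest pos 42 -> NA
Op 3: route key 67: none >= 67, wrap to smallest pos 42 -> NA
Op 4: route key 90: none >= 90, wrap to smallest pos 42 -> NA
Op 5: route key 60: none >= 60, wrap to smallest pos 42 -> NA
Op 6: add NB@8 -> ring=[8:NB,42:NA]
Op 7: route key 48: none >= 48, wrap to smallest pos 8 -> NB
Op 8: route key 5: smallest pos >= 5 is 8 -> NB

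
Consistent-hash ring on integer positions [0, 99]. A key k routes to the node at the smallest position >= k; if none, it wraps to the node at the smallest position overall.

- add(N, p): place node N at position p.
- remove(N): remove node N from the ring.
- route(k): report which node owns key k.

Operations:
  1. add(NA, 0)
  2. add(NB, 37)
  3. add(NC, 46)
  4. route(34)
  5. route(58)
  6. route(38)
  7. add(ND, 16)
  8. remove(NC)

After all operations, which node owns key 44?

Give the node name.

Op 1: add NA@0 -> ring=[0:NA]
Op 2: add NB@37 -> ring=[0:NA,37:NB]
Op 3: add NC@46 -> ring=[0:NA,37:NB,46:NC]
Op 4: route key 34: smallest pos >= 34 is 37 -> NB
Op 5: route key 58: none >= 58, wrap to smallest pos 0 -> NA
Op 6: route key 38: smallest pos >= 38 is 46 -> NC
Op 7: add ND@16 -> ring=[0:NA,16:ND,37:NB,46:NC]
Op 8: remove NC -> ring=[0:NA,16:ND,37:NB]
Final route key 44: none >= 44, wrap to smallest pos 0 -> NA

Answer: NA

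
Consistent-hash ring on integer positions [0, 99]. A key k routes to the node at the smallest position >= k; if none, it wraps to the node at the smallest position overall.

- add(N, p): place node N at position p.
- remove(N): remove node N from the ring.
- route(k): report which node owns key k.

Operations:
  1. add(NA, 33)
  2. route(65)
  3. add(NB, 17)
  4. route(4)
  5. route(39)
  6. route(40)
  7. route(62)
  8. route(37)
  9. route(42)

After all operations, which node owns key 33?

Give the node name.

Answer: NA

Derivation:
Op 1: add NA@33 -> ring=[33:NA]
Op 2: route key 65: none >= 65, wrap to smallest pos 33 -> NA
Op 3: add NB@17 -> ring=[17:NB,33:NA]
Op 4: route key 4: smallest pos >= 4 is 17 -> NB
Op 5: route key 39: none >= 39, wrap to smallest pos 17 -> NB
Op 6: route key 40: none >= 40, wrap to smallest pos 17 -> NB
Op 7: route key 62: none >= 62, wrap to smallest pos 17 -> NB
Op 8: route key 37: none >= 37, wrap to smallest pos 17 -> NB
Op 9: route key 42: none >= 42, wrap to smallest pos 17 -> NB
Final route key 33: smallest pos >= 33 is 33 -> NA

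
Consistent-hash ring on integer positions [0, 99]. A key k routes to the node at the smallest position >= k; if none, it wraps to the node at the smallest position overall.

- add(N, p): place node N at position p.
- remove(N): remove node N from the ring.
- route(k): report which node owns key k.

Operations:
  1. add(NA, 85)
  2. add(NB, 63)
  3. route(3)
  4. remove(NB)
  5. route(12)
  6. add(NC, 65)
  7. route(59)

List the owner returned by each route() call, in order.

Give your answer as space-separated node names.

Op 1: add NA@85 -> ring=[85:NA]
Op 2: add NB@63 -> ring=[63:NB,85:NA]
Op 3: route key 3: smallest pos >= 3 is 63 -> NB
Op 4: remove NB -> ring=[85:NA]
Op 5: route key 12: smallest pos >= 12 is 85 -> NA
Op 6: add NC@65 -> ring=[65:NC,85:NA]
Op 7: route key 59: smallest pos >= 59 is 65 -> NC

Answer: NB NA NC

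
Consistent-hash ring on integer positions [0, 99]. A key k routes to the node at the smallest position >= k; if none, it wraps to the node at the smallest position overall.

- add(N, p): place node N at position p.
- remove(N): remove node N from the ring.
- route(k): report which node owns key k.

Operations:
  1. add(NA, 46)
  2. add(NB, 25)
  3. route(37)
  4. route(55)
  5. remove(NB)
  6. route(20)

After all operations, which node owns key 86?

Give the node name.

Answer: NA

Derivation:
Op 1: add NA@46 -> ring=[46:NA]
Op 2: add NB@25 -> ring=[25:NB,46:NA]
Op 3: route key 37: smallest pos >= 37 is 46 -> NA
Op 4: route key 55: none >= 55, wrap to smallest pos 25 -> NB
Op 5: remove NB -> ring=[46:NA]
Op 6: route key 20: smallest pos >= 20 is 46 -> NA
Final route key 86: none >= 86, wrap to smallest pos 46 -> NA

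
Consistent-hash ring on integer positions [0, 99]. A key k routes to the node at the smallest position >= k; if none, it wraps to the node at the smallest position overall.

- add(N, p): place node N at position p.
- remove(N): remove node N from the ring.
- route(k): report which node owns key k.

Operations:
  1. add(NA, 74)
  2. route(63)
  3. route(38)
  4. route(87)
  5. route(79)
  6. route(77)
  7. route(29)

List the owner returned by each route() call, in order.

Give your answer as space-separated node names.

Op 1: add NA@74 -> ring=[74:NA]
Op 2: route key 63: smallest pos >= 63 is 74 -> NA
Op 3: route key 38: smallest pos >= 38 is 74 -> NA
Op 4: route key 87: none >= 87, wrap to smallest pos 74 -> NA
Op 5: route key 79: none >= 79, wrap to smallest pos 74 -> NA
Op 6: route key 77: none >= 77, wrap to smallest pos 74 -> NA
Op 7: route key 29: smallest pos >= 29 is 74 -> NA

Answer: NA NA NA NA NA NA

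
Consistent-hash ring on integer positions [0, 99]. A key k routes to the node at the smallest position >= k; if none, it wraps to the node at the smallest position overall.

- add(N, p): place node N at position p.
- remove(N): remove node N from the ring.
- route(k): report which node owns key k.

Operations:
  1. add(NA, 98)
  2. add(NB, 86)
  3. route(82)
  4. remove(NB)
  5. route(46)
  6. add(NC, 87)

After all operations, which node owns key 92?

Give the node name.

Op 1: add NA@98 -> ring=[98:NA]
Op 2: add NB@86 -> ring=[86:NB,98:NA]
Op 3: route key 82: smallest pos >= 82 is 86 -> NB
Op 4: remove NB -> ring=[98:NA]
Op 5: route key 46: smallest pos >= 46 is 98 -> NA
Op 6: add NC@87 -> ring=[87:NC,98:NA]
Final route key 92: smallest pos >= 92 is 98 -> NA

Answer: NA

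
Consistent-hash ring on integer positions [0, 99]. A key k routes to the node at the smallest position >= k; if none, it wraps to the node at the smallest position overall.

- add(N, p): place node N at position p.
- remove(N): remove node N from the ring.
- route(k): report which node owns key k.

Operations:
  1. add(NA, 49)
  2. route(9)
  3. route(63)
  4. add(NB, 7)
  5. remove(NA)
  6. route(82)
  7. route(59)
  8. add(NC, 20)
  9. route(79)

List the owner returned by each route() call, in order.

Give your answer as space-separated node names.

Op 1: add NA@49 -> ring=[49:NA]
Op 2: route key 9: smallest pos >= 9 is 49 -> NA
Op 3: route key 63: none >= 63, wrap to smallest pos 49 -> NA
Op 4: add NB@7 -> ring=[7:NB,49:NA]
Op 5: remove NA -> ring=[7:NB]
Op 6: route key 82: none >= 82, wrap to smallest pos 7 -> NB
Op 7: route key 59: none >= 59, wrap to smallest pos 7 -> NB
Op 8: add NC@20 -> ring=[7:NB,20:NC]
Op 9: route key 79: none >= 79, wrap to smallest pos 7 -> NB

Answer: NA NA NB NB NB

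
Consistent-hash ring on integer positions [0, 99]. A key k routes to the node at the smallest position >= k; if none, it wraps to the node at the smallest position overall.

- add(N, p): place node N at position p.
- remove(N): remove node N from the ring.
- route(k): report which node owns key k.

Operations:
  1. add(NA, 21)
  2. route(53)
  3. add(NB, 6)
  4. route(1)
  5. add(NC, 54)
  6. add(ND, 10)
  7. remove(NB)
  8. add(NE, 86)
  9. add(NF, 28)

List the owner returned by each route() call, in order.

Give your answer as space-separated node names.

Op 1: add NA@21 -> ring=[21:NA]
Op 2: route key 53: none >= 53, wrap to smallest pos 21 -> NA
Op 3: add NB@6 -> ring=[6:NB,21:NA]
Op 4: route key 1: smallest pos >= 1 is 6 -> NB
Op 5: add NC@54 -> ring=[6:NB,21:NA,54:NC]
Op 6: add ND@10 -> ring=[6:NB,10:ND,21:NA,54:NC]
Op 7: remove NB -> ring=[10:ND,21:NA,54:NC]
Op 8: add NE@86 -> ring=[10:ND,21:NA,54:NC,86:NE]
Op 9: add NF@28 -> ring=[10:ND,21:NA,28:NF,54:NC,86:NE]

Answer: NA NB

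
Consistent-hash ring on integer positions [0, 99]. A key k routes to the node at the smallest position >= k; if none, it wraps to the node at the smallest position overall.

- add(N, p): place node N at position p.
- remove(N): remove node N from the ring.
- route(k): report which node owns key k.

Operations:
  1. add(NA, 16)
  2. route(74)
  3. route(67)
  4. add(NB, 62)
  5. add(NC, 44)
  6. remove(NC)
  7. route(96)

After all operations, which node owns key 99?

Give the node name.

Answer: NA

Derivation:
Op 1: add NA@16 -> ring=[16:NA]
Op 2: route key 74: none >= 74, wrap to smallest pos 16 -> NA
Op 3: route key 67: none >= 67, wrap to smallest pos 16 -> NA
Op 4: add NB@62 -> ring=[16:NA,62:NB]
Op 5: add NC@44 -> ring=[16:NA,44:NC,62:NB]
Op 6: remove NC -> ring=[16:NA,62:NB]
Op 7: route key 96: none >= 96, wrap to smallest pos 16 -> NA
Final route key 99: none >= 99, wrap to smallest pos 16 -> NA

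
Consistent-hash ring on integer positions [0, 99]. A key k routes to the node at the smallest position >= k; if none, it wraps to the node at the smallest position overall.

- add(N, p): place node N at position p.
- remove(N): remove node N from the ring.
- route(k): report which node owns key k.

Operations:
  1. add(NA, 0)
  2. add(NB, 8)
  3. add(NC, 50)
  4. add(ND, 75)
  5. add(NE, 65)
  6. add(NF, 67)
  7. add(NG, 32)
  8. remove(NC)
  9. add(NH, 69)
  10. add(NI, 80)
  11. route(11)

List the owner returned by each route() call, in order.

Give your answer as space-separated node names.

Answer: NG

Derivation:
Op 1: add NA@0 -> ring=[0:NA]
Op 2: add NB@8 -> ring=[0:NA,8:NB]
Op 3: add NC@50 -> ring=[0:NA,8:NB,50:NC]
Op 4: add ND@75 -> ring=[0:NA,8:NB,50:NC,75:ND]
Op 5: add NE@65 -> ring=[0:NA,8:NB,50:NC,65:NE,75:ND]
Op 6: add NF@67 -> ring=[0:NA,8:NB,50:NC,65:NE,67:NF,75:ND]
Op 7: add NG@32 -> ring=[0:NA,8:NB,32:NG,50:NC,65:NE,67:NF,75:ND]
Op 8: remove NC -> ring=[0:NA,8:NB,32:NG,65:NE,67:NF,75:ND]
Op 9: add NH@69 -> ring=[0:NA,8:NB,32:NG,65:NE,67:NF,69:NH,75:ND]
Op 10: add NI@80 -> ring=[0:NA,8:NB,32:NG,65:NE,67:NF,69:NH,75:ND,80:NI]
Op 11: route key 11: smallest pos >= 11 is 32 -> NG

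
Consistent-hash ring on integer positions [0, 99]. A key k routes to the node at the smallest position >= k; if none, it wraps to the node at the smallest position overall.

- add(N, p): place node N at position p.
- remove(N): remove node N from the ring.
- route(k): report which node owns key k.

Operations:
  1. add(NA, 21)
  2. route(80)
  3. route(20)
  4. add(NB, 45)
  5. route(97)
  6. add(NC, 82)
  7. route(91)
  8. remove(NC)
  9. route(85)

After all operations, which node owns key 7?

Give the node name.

Op 1: add NA@21 -> ring=[21:NA]
Op 2: route key 80: none >= 80, wrap to smallest pos 21 -> NA
Op 3: route key 20: smallest pos >= 20 is 21 -> NA
Op 4: add NB@45 -> ring=[21:NA,45:NB]
Op 5: route key 97: none >= 97, wrap to smallest pos 21 -> NA
Op 6: add NC@82 -> ring=[21:NA,45:NB,82:NC]
Op 7: route key 91: none >= 91, wrap to smallest pos 21 -> NA
Op 8: remove NC -> ring=[21:NA,45:NB]
Op 9: route key 85: none >= 85, wrap to smallest pos 21 -> NA
Final route key 7: smallest pos >= 7 is 21 -> NA

Answer: NA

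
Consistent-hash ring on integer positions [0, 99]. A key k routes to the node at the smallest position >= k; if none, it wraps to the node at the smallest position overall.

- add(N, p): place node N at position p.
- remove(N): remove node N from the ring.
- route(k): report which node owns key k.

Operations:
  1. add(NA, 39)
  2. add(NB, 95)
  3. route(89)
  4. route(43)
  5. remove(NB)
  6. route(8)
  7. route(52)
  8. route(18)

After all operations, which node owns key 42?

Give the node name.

Answer: NA

Derivation:
Op 1: add NA@39 -> ring=[39:NA]
Op 2: add NB@95 -> ring=[39:NA,95:NB]
Op 3: route key 89: smallest pos >= 89 is 95 -> NB
Op 4: route key 43: smallest pos >= 43 is 95 -> NB
Op 5: remove NB -> ring=[39:NA]
Op 6: route key 8: smallest pos >= 8 is 39 -> NA
Op 7: route key 52: none >= 52, wrap to smallest pos 39 -> NA
Op 8: route key 18: smallest pos >= 18 is 39 -> NA
Final route key 42: none >= 42, wrap to smallest pos 39 -> NA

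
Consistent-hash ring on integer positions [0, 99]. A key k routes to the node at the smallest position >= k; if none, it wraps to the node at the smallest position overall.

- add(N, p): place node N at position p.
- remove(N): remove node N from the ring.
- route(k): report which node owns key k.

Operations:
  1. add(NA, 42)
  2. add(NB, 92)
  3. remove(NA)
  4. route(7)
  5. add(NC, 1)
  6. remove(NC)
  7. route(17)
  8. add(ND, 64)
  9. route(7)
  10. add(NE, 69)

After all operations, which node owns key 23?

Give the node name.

Answer: ND

Derivation:
Op 1: add NA@42 -> ring=[42:NA]
Op 2: add NB@92 -> ring=[42:NA,92:NB]
Op 3: remove NA -> ring=[92:NB]
Op 4: route key 7: smallest pos >= 7 is 92 -> NB
Op 5: add NC@1 -> ring=[1:NC,92:NB]
Op 6: remove NC -> ring=[92:NB]
Op 7: route key 17: smallest pos >= 17 is 92 -> NB
Op 8: add ND@64 -> ring=[64:ND,92:NB]
Op 9: route key 7: smallest pos >= 7 is 64 -> ND
Op 10: add NE@69 -> ring=[64:ND,69:NE,92:NB]
Final route key 23: smallest pos >= 23 is 64 -> ND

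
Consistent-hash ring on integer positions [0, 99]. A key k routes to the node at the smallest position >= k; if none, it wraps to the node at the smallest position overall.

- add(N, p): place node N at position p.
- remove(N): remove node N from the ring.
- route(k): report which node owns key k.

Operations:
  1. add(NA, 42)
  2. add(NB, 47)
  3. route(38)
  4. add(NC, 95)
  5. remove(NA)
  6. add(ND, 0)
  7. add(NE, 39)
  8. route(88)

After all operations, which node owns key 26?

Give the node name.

Answer: NE

Derivation:
Op 1: add NA@42 -> ring=[42:NA]
Op 2: add NB@47 -> ring=[42:NA,47:NB]
Op 3: route key 38: smallest pos >= 38 is 42 -> NA
Op 4: add NC@95 -> ring=[42:NA,47:NB,95:NC]
Op 5: remove NA -> ring=[47:NB,95:NC]
Op 6: add ND@0 -> ring=[0:ND,47:NB,95:NC]
Op 7: add NE@39 -> ring=[0:ND,39:NE,47:NB,95:NC]
Op 8: route key 88: smallest pos >= 88 is 95 -> NC
Final route key 26: smallest pos >= 26 is 39 -> NE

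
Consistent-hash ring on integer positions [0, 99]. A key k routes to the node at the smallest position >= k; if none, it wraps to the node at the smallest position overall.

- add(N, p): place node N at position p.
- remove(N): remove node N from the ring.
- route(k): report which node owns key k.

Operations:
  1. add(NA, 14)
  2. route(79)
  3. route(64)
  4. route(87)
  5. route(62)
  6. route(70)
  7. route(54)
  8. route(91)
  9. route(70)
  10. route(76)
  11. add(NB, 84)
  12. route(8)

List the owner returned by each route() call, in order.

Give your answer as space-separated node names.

Op 1: add NA@14 -> ring=[14:NA]
Op 2: route key 79: none >= 79, wrap to smallest pos 14 -> NA
Op 3: route key 64: none >= 64, wrap to smallest pos 14 -> NA
Op 4: route key 87: none >= 87, wrap to smallest pos 14 -> NA
Op 5: route key 62: none >= 62, wrap to smallest pos 14 -> NA
Op 6: route key 70: none >= 70, wrap to smallest pos 14 -> NA
Op 7: route key 54: none >= 54, wrap to smallest pos 14 -> NA
Op 8: route key 91: none >= 91, wrap to smallest pos 14 -> NA
Op 9: route key 70: none >= 70, wrap to smallest pos 14 -> NA
Op 10: route key 76: none >= 76, wrap to smallest pos 14 -> NA
Op 11: add NB@84 -> ring=[14:NA,84:NB]
Op 12: route key 8: smallest pos >= 8 is 14 -> NA

Answer: NA NA NA NA NA NA NA NA NA NA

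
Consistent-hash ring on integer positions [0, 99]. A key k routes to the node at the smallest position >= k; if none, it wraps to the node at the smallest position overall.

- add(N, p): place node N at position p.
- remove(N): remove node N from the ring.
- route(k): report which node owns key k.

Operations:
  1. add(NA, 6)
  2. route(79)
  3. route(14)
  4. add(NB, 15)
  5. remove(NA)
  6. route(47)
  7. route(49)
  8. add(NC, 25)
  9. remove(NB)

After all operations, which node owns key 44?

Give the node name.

Answer: NC

Derivation:
Op 1: add NA@6 -> ring=[6:NA]
Op 2: route key 79: none >= 79, wrap to smallest pos 6 -> NA
Op 3: route key 14: none >= 14, wrap to smallest pos 6 -> NA
Op 4: add NB@15 -> ring=[6:NA,15:NB]
Op 5: remove NA -> ring=[15:NB]
Op 6: route key 47: none >= 47, wrap to smallest pos 15 -> NB
Op 7: route key 49: none >= 49, wrap to smallest pos 15 -> NB
Op 8: add NC@25 -> ring=[15:NB,25:NC]
Op 9: remove NB -> ring=[25:NC]
Final route key 44: none >= 44, wrap to smallest pos 25 -> NC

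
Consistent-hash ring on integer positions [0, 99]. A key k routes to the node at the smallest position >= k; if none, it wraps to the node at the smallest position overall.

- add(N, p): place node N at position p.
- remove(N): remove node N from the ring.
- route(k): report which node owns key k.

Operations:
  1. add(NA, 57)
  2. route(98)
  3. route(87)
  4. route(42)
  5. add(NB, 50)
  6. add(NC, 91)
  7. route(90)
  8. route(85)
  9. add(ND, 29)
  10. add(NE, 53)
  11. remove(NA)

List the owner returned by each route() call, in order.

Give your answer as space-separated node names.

Op 1: add NA@57 -> ring=[57:NA]
Op 2: route key 98: none >= 98, wrap to smallest pos 57 -> NA
Op 3: route key 87: none >= 87, wrap to smallest pos 57 -> NA
Op 4: route key 42: smallest pos >= 42 is 57 -> NA
Op 5: add NB@50 -> ring=[50:NB,57:NA]
Op 6: add NC@91 -> ring=[50:NB,57:NA,91:NC]
Op 7: route key 90: smallest pos >= 90 is 91 -> NC
Op 8: route key 85: smallest pos >= 85 is 91 -> NC
Op 9: add ND@29 -> ring=[29:ND,50:NB,57:NA,91:NC]
Op 10: add NE@53 -> ring=[29:ND,50:NB,53:NE,57:NA,91:NC]
Op 11: remove NA -> ring=[29:ND,50:NB,53:NE,91:NC]

Answer: NA NA NA NC NC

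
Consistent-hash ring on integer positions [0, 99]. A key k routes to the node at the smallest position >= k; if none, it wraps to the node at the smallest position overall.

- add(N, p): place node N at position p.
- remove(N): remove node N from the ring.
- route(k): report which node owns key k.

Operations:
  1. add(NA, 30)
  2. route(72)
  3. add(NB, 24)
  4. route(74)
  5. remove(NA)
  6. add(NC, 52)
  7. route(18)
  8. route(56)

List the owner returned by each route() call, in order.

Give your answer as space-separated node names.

Op 1: add NA@30 -> ring=[30:NA]
Op 2: route key 72: none >= 72, wrap to smallest pos 30 -> NA
Op 3: add NB@24 -> ring=[24:NB,30:NA]
Op 4: route key 74: none >= 74, wrap to smallest pos 24 -> NB
Op 5: remove NA -> ring=[24:NB]
Op 6: add NC@52 -> ring=[24:NB,52:NC]
Op 7: route key 18: smallest pos >= 18 is 24 -> NB
Op 8: route key 56: none >= 56, wrap to smallest pos 24 -> NB

Answer: NA NB NB NB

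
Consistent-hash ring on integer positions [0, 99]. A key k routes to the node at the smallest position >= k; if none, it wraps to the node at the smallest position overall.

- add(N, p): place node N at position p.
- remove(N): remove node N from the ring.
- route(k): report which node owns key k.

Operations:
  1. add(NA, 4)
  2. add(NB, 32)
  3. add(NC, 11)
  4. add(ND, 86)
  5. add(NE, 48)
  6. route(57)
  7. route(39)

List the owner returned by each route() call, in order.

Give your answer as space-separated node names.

Op 1: add NA@4 -> ring=[4:NA]
Op 2: add NB@32 -> ring=[4:NA,32:NB]
Op 3: add NC@11 -> ring=[4:NA,11:NC,32:NB]
Op 4: add ND@86 -> ring=[4:NA,11:NC,32:NB,86:ND]
Op 5: add NE@48 -> ring=[4:NA,11:NC,32:NB,48:NE,86:ND]
Op 6: route key 57: smallest pos >= 57 is 86 -> ND
Op 7: route key 39: smallest pos >= 39 is 48 -> NE

Answer: ND NE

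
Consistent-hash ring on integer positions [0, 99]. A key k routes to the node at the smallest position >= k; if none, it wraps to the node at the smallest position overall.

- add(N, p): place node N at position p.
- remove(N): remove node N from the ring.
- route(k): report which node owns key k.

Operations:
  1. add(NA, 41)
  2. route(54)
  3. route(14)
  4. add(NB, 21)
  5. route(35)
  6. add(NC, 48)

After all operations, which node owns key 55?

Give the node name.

Op 1: add NA@41 -> ring=[41:NA]
Op 2: route key 54: none >= 54, wrap to smallest pos 41 -> NA
Op 3: route key 14: smallest pos >= 14 is 41 -> NA
Op 4: add NB@21 -> ring=[21:NB,41:NA]
Op 5: route key 35: smallest pos >= 35 is 41 -> NA
Op 6: add NC@48 -> ring=[21:NB,41:NA,48:NC]
Final route key 55: none >= 55, wrap to smallest pos 21 -> NB

Answer: NB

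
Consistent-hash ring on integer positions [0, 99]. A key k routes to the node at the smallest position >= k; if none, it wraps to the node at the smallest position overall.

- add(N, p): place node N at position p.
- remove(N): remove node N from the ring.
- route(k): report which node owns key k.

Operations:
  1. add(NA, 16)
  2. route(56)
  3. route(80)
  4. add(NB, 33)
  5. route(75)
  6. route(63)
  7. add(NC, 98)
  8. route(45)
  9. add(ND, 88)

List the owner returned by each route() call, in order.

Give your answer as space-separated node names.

Answer: NA NA NA NA NC

Derivation:
Op 1: add NA@16 -> ring=[16:NA]
Op 2: route key 56: none >= 56, wrap to smallest pos 16 -> NA
Op 3: route key 80: none >= 80, wrap to smallest pos 16 -> NA
Op 4: add NB@33 -> ring=[16:NA,33:NB]
Op 5: route key 75: none >= 75, wrap to smallest pos 16 -> NA
Op 6: route key 63: none >= 63, wrap to smallest pos 16 -> NA
Op 7: add NC@98 -> ring=[16:NA,33:NB,98:NC]
Op 8: route key 45: smallest pos >= 45 is 98 -> NC
Op 9: add ND@88 -> ring=[16:NA,33:NB,88:ND,98:NC]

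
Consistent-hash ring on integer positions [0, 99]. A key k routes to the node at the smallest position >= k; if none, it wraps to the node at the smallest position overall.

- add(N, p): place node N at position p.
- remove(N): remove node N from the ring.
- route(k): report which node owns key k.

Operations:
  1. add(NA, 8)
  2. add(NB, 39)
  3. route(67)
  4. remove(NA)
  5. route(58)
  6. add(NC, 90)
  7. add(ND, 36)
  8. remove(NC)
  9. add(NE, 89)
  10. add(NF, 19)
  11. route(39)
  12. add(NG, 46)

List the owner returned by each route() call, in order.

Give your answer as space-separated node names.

Answer: NA NB NB

Derivation:
Op 1: add NA@8 -> ring=[8:NA]
Op 2: add NB@39 -> ring=[8:NA,39:NB]
Op 3: route key 67: none >= 67, wrap to smallest pos 8 -> NA
Op 4: remove NA -> ring=[39:NB]
Op 5: route key 58: none >= 58, wrap to smallest pos 39 -> NB
Op 6: add NC@90 -> ring=[39:NB,90:NC]
Op 7: add ND@36 -> ring=[36:ND,39:NB,90:NC]
Op 8: remove NC -> ring=[36:ND,39:NB]
Op 9: add NE@89 -> ring=[36:ND,39:NB,89:NE]
Op 10: add NF@19 -> ring=[19:NF,36:ND,39:NB,89:NE]
Op 11: route key 39: smallest pos >= 39 is 39 -> NB
Op 12: add NG@46 -> ring=[19:NF,36:ND,39:NB,46:NG,89:NE]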